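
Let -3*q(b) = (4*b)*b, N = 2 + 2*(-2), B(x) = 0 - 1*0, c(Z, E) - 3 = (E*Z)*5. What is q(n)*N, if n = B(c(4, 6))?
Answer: 0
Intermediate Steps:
c(Z, E) = 3 + 5*E*Z (c(Z, E) = 3 + (E*Z)*5 = 3 + 5*E*Z)
B(x) = 0 (B(x) = 0 + 0 = 0)
n = 0
N = -2 (N = 2 - 4 = -2)
q(b) = -4*b**2/3 (q(b) = -4*b*b/3 = -4*b**2/3)
q(n)*N = -4/3*0**2*(-2) = -4/3*0*(-2) = 0*(-2) = 0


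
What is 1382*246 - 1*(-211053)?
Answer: 551025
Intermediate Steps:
1382*246 - 1*(-211053) = 339972 + 211053 = 551025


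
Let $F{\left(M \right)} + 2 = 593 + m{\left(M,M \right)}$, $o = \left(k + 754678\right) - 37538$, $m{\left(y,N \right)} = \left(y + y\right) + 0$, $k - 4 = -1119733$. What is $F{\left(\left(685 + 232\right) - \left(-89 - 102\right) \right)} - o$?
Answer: $405396$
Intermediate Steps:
$k = -1119729$ ($k = 4 - 1119733 = -1119729$)
$m{\left(y,N \right)} = 2 y$ ($m{\left(y,N \right)} = 2 y + 0 = 2 y$)
$o = -402589$ ($o = \left(-1119729 + 754678\right) - 37538 = -365051 - 37538 = -402589$)
$F{\left(M \right)} = 591 + 2 M$ ($F{\left(M \right)} = -2 + \left(593 + 2 M\right) = 591 + 2 M$)
$F{\left(\left(685 + 232\right) - \left(-89 - 102\right) \right)} - o = \left(591 + 2 \left(\left(685 + 232\right) - \left(-89 - 102\right)\right)\right) - -402589 = \left(591 + 2 \left(917 + \left(89 - -102\right)\right)\right) + 402589 = \left(591 + 2 \left(917 + \left(89 + 102\right)\right)\right) + 402589 = \left(591 + 2 \left(917 + 191\right)\right) + 402589 = \left(591 + 2 \cdot 1108\right) + 402589 = \left(591 + 2216\right) + 402589 = 2807 + 402589 = 405396$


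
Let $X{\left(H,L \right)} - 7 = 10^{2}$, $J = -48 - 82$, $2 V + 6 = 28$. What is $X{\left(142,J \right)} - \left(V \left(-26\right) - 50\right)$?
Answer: $443$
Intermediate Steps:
$V = 11$ ($V = -3 + \frac{1}{2} \cdot 28 = -3 + 14 = 11$)
$J = -130$
$X{\left(H,L \right)} = 107$ ($X{\left(H,L \right)} = 7 + 10^{2} = 7 + 100 = 107$)
$X{\left(142,J \right)} - \left(V \left(-26\right) - 50\right) = 107 - \left(11 \left(-26\right) - 50\right) = 107 - \left(-286 - 50\right) = 107 - -336 = 107 + 336 = 443$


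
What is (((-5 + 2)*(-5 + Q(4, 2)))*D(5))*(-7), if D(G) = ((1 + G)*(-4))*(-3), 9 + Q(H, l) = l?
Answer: -18144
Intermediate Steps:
Q(H, l) = -9 + l
D(G) = 12 + 12*G (D(G) = (-4 - 4*G)*(-3) = 12 + 12*G)
(((-5 + 2)*(-5 + Q(4, 2)))*D(5))*(-7) = (((-5 + 2)*(-5 + (-9 + 2)))*(12 + 12*5))*(-7) = ((-3*(-5 - 7))*(12 + 60))*(-7) = (-3*(-12)*72)*(-7) = (36*72)*(-7) = 2592*(-7) = -18144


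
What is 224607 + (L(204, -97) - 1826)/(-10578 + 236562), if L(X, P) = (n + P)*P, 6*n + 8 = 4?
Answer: 152272787807/677952 ≈ 2.2461e+5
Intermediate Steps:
n = -⅔ (n = -4/3 + (⅙)*4 = -4/3 + ⅔ = -⅔ ≈ -0.66667)
L(X, P) = P*(-⅔ + P) (L(X, P) = (-⅔ + P)*P = P*(-⅔ + P))
224607 + (L(204, -97) - 1826)/(-10578 + 236562) = 224607 + ((⅓)*(-97)*(-2 + 3*(-97)) - 1826)/(-10578 + 236562) = 224607 + ((⅓)*(-97)*(-2 - 291) - 1826)/225984 = 224607 + ((⅓)*(-97)*(-293) - 1826)*(1/225984) = 224607 + (28421/3 - 1826)*(1/225984) = 224607 + (22943/3)*(1/225984) = 224607 + 22943/677952 = 152272787807/677952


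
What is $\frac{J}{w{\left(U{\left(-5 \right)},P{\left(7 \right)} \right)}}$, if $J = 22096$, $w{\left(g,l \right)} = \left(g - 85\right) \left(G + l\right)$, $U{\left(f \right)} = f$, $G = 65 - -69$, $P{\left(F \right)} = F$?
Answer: $- \frac{11048}{6345} \approx -1.7412$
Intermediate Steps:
$G = 134$ ($G = 65 + 69 = 134$)
$w{\left(g,l \right)} = \left(-85 + g\right) \left(134 + l\right)$ ($w{\left(g,l \right)} = \left(g - 85\right) \left(134 + l\right) = \left(-85 + g\right) \left(134 + l\right)$)
$\frac{J}{w{\left(U{\left(-5 \right)},P{\left(7 \right)} \right)}} = \frac{22096}{-11390 - 595 + 134 \left(-5\right) - 35} = \frac{22096}{-11390 - 595 - 670 - 35} = \frac{22096}{-12690} = 22096 \left(- \frac{1}{12690}\right) = - \frac{11048}{6345}$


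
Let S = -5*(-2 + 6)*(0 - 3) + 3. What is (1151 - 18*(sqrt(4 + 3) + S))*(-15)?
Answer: -255 + 270*sqrt(7) ≈ 459.35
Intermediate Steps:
S = 63 (S = -20*(-3) + 3 = -5*(-12) + 3 = 60 + 3 = 63)
(1151 - 18*(sqrt(4 + 3) + S))*(-15) = (1151 - 18*(sqrt(4 + 3) + 63))*(-15) = (1151 - 18*(sqrt(7) + 63))*(-15) = (1151 - 18*(63 + sqrt(7)))*(-15) = (1151 + (-1134 - 18*sqrt(7)))*(-15) = (17 - 18*sqrt(7))*(-15) = -255 + 270*sqrt(7)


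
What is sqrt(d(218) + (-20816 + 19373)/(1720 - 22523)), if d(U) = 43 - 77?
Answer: I*sqrt(14683984777)/20803 ≈ 5.825*I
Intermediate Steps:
d(U) = -34
sqrt(d(218) + (-20816 + 19373)/(1720 - 22523)) = sqrt(-34 + (-20816 + 19373)/(1720 - 22523)) = sqrt(-34 - 1443/(-20803)) = sqrt(-34 - 1443*(-1/20803)) = sqrt(-34 + 1443/20803) = sqrt(-705859/20803) = I*sqrt(14683984777)/20803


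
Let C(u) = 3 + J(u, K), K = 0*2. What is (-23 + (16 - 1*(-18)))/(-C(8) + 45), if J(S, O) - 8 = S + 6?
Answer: 11/20 ≈ 0.55000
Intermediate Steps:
K = 0
J(S, O) = 14 + S (J(S, O) = 8 + (S + 6) = 8 + (6 + S) = 14 + S)
C(u) = 17 + u (C(u) = 3 + (14 + u) = 17 + u)
(-23 + (16 - 1*(-18)))/(-C(8) + 45) = (-23 + (16 - 1*(-18)))/(-(17 + 8) + 45) = (-23 + (16 + 18))/(-1*25 + 45) = (-23 + 34)/(-25 + 45) = 11/20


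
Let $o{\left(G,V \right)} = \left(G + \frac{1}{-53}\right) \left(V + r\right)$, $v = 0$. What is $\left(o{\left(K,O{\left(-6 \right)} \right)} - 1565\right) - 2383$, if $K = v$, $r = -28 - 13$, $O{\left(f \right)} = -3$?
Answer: $- \frac{209200}{53} \approx -3947.2$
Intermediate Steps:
$r = -41$ ($r = -28 - 13 = -41$)
$K = 0$
$o{\left(G,V \right)} = \left(-41 + V\right) \left(- \frac{1}{53} + G\right)$ ($o{\left(G,V \right)} = \left(G + \frac{1}{-53}\right) \left(V - 41\right) = \left(G - \frac{1}{53}\right) \left(-41 + V\right) = \left(- \frac{1}{53} + G\right) \left(-41 + V\right) = \left(-41 + V\right) \left(- \frac{1}{53} + G\right)$)
$\left(o{\left(K,O{\left(-6 \right)} \right)} - 1565\right) - 2383 = \left(\left(\frac{41}{53} - 0 - - \frac{3}{53} + 0 \left(-3\right)\right) - 1565\right) - 2383 = \left(\left(\frac{41}{53} + 0 + \frac{3}{53} + 0\right) - 1565\right) - 2383 = \left(\frac{44}{53} - 1565\right) - 2383 = - \frac{82901}{53} - 2383 = - \frac{209200}{53}$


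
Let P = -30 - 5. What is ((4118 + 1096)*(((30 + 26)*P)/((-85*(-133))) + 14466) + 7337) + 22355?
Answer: 24371807384/323 ≈ 7.5454e+7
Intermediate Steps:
P = -35
((4118 + 1096)*(((30 + 26)*P)/((-85*(-133))) + 14466) + 7337) + 22355 = ((4118 + 1096)*(((30 + 26)*(-35))/((-85*(-133))) + 14466) + 7337) + 22355 = (5214*((56*(-35))/11305 + 14466) + 7337) + 22355 = (5214*(-1960*1/11305 + 14466) + 7337) + 22355 = (5214*(-56/323 + 14466) + 7337) + 22355 = (5214*(4672462/323) + 7337) + 22355 = (24362216868/323 + 7337) + 22355 = 24364586719/323 + 22355 = 24371807384/323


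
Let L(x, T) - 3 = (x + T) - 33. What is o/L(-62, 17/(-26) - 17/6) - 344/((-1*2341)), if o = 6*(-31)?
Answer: 9131335/4358942 ≈ 2.0949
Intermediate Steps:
L(x, T) = -30 + T + x (L(x, T) = 3 + ((x + T) - 33) = 3 + ((T + x) - 33) = 3 + (-33 + T + x) = -30 + T + x)
o = -186
o/L(-62, 17/(-26) - 17/6) - 344/((-1*2341)) = -186/(-30 + (17/(-26) - 17/6) - 62) - 344/((-1*2341)) = -186/(-30 + (17*(-1/26) - 17*⅙) - 62) - 344/(-2341) = -186/(-30 + (-17/26 - 17/6) - 62) - 344*(-1/2341) = -186/(-30 - 136/39 - 62) + 344/2341 = -186/(-3724/39) + 344/2341 = -186*(-39/3724) + 344/2341 = 3627/1862 + 344/2341 = 9131335/4358942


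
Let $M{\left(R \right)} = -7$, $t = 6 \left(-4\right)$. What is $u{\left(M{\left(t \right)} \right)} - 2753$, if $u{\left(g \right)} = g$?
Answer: $-2760$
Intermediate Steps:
$t = -24$
$u{\left(M{\left(t \right)} \right)} - 2753 = -7 - 2753 = -2760$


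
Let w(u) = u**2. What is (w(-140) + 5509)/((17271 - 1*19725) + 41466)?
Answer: 25109/39012 ≈ 0.64362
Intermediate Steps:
(w(-140) + 5509)/((17271 - 1*19725) + 41466) = ((-140)**2 + 5509)/((17271 - 1*19725) + 41466) = (19600 + 5509)/((17271 - 19725) + 41466) = 25109/(-2454 + 41466) = 25109/39012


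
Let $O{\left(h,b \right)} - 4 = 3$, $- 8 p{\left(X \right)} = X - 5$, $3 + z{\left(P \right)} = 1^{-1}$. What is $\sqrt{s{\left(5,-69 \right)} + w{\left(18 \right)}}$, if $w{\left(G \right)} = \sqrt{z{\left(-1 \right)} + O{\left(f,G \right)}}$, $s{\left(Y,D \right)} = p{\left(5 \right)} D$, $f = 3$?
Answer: $\sqrt[4]{5} \approx 1.4953$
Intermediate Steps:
$z{\left(P \right)} = -2$ ($z{\left(P \right)} = -3 + 1^{-1} = -3 + 1 = -2$)
$p{\left(X \right)} = \frac{5}{8} - \frac{X}{8}$ ($p{\left(X \right)} = - \frac{X - 5}{8} = - \frac{-5 + X}{8} = \frac{5}{8} - \frac{X}{8}$)
$O{\left(h,b \right)} = 7$ ($O{\left(h,b \right)} = 4 + 3 = 7$)
$s{\left(Y,D \right)} = 0$ ($s{\left(Y,D \right)} = \left(\frac{5}{8} - \frac{5}{8}\right) D = 0 D = 0$)
$w{\left(G \right)} = \sqrt{5}$ ($w{\left(G \right)} = \sqrt{-2 + 7} = \sqrt{5}$)
$\sqrt{s{\left(5,-69 \right)} + w{\left(18 \right)}} = \sqrt{0 + \sqrt{5}} = \sqrt{\sqrt{5}} = \sqrt[4]{5}$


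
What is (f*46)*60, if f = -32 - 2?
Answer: -93840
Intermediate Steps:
f = -34
(f*46)*60 = -34*46*60 = -1564*60 = -93840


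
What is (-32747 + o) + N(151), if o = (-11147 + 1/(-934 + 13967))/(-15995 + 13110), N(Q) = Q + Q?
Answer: -243958674475/7520041 ≈ -32441.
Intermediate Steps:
N(Q) = 2*Q
o = 29055770/7520041 (o = (-11147 + 1/13033)/(-2885) = (-11147 + 1/13033)*(-1/2885) = -145278850/13033*(-1/2885) = 29055770/7520041 ≈ 3.8638)
(-32747 + o) + N(151) = (-32747 + 29055770/7520041) + 2*151 = -246229726857/7520041 + 302 = -243958674475/7520041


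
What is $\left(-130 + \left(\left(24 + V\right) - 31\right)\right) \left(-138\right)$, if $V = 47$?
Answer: $12420$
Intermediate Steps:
$\left(-130 + \left(\left(24 + V\right) - 31\right)\right) \left(-138\right) = \left(-130 + \left(\left(24 + 47\right) - 31\right)\right) \left(-138\right) = \left(-130 + \left(71 - 31\right)\right) \left(-138\right) = \left(-130 + 40\right) \left(-138\right) = \left(-90\right) \left(-138\right) = 12420$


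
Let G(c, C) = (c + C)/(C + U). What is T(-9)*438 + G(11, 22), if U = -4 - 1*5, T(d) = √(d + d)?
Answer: 33/13 + 1314*I*√2 ≈ 2.5385 + 1858.3*I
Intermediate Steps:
T(d) = √2*√d (T(d) = √(2*d) = √2*√d)
U = -9 (U = -4 - 5 = -9)
G(c, C) = (C + c)/(-9 + C) (G(c, C) = (c + C)/(C - 9) = (C + c)/(-9 + C))
T(-9)*438 + G(11, 22) = (√2*√(-9))*438 + (22 + 11)/(-9 + 22) = (√2*(3*I))*438 + 33/13 = (3*I*√2)*438 + (1/13)*33 = 1314*I*√2 + 33/13 = 33/13 + 1314*I*√2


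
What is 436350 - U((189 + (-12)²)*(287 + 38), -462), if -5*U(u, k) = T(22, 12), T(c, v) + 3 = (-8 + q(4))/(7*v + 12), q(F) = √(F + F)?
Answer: 26180963/60 + √2/240 ≈ 4.3635e+5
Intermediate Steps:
q(F) = √2*√F (q(F) = √(2*F) = √2*√F)
T(c, v) = -3 + (-8 + 2*√2)/(12 + 7*v) (T(c, v) = -3 + (-8 + √2*√4)/(7*v + 12) = -3 + (-8 + √2*2)/(12 + 7*v) = -3 + (-8 + 2*√2)/(12 + 7*v))
U(u, k) = 37/60 - √2/240 (U(u, k) = -(-44 - 21*12 + 2*√2)/(5*(12 + 7*12)) = -(-44 - 252 + 2*√2)/(5*(12 + 84)) = -(-296 + 2*√2)/(5*96) = -(-296 + 2*√2)/480 = -(-37/12 + √2/48)/5 = 37/60 - √2/240)
436350 - U((189 + (-12)²)*(287 + 38), -462) = 436350 - (37/60 - √2/240) = 436350 + (-37/60 + √2/240) = 26180963/60 + √2/240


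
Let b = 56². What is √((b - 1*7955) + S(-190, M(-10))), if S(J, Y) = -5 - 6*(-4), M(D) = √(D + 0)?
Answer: 40*I*√3 ≈ 69.282*I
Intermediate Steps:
b = 3136
M(D) = √D
S(J, Y) = 19 (S(J, Y) = -5 + 24 = 19)
√((b - 1*7955) + S(-190, M(-10))) = √((3136 - 1*7955) + 19) = √((3136 - 7955) + 19) = √(-4819 + 19) = √(-4800) = 40*I*√3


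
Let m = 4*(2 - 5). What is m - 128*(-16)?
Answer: 2036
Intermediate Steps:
m = -12 (m = 4*(-3) = -12)
m - 128*(-16) = -12 - 128*(-16) = -12 + 2048 = 2036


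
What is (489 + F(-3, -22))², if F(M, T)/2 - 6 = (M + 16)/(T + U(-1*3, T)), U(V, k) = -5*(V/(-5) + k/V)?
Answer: 8576056449/34225 ≈ 2.5058e+5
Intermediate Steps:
U(V, k) = V - 5*k/V (U(V, k) = -5*(V*(-⅕) + k/V) = -5*(-V/5 + k/V) = V - 5*k/V)
F(M, T) = 12 + 2*(16 + M)/(-3 + 8*T/3) (F(M, T) = 12 + 2*((M + 16)/(T + (-1*3 - 5*T/((-1*3))))) = 12 + 2*((16 + M)/(T + (-3 - 5*T/(-3)))) = 12 + 2*((16 + M)/(T + (-3 - 5*T*(-⅓)))) = 12 + 2*((16 + M)/(T + (-3 + 5*T/3))) = 12 + 2*((16 + M)/(-3 + 8*T/3)) = 12 + 2*(16 + M)/(-3 + 8*T/3))
(489 + F(-3, -22))² = (489 + 6*(2 - 1*(-3) - 16*(-22))/(9 - 8*(-22)))² = (489 + 6*(2 + 3 + 352)/(9 + 176))² = (489 + 6*357/185)² = (489 + 6*(1/185)*357)² = (489 + 2142/185)² = (92607/185)² = 8576056449/34225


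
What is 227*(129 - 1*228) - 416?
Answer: -22889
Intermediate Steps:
227*(129 - 1*228) - 416 = 227*(129 - 228) - 416 = 227*(-99) - 416 = -22473 - 416 = -22889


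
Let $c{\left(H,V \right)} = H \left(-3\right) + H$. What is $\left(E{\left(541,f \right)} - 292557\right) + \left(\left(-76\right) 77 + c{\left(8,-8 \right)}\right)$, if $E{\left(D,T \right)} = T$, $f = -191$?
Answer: $-298616$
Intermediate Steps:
$c{\left(H,V \right)} = - 2 H$ ($c{\left(H,V \right)} = - 3 H + H = - 2 H$)
$\left(E{\left(541,f \right)} - 292557\right) + \left(\left(-76\right) 77 + c{\left(8,-8 \right)}\right) = \left(-191 - 292557\right) - 5868 = -292748 - 5868 = -298616$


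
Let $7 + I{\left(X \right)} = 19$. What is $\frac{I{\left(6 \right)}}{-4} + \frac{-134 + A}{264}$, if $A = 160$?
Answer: $- \frac{383}{132} \approx -2.9015$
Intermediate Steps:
$I{\left(X \right)} = 12$ ($I{\left(X \right)} = -7 + 19 = 12$)
$\frac{I{\left(6 \right)}}{-4} + \frac{-134 + A}{264} = \frac{12}{-4} + \frac{-134 + 160}{264} = 12 \left(- \frac{1}{4}\right) + 26 \cdot \frac{1}{264} = -3 + \frac{13}{132} = - \frac{383}{132}$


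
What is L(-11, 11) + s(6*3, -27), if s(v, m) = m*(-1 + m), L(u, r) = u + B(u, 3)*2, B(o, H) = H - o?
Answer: 773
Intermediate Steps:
L(u, r) = 6 - u (L(u, r) = u + (3 - u)*2 = u + (6 - 2*u) = 6 - u)
L(-11, 11) + s(6*3, -27) = (6 - 1*(-11)) - 27*(-1 - 27) = (6 + 11) - 27*(-28) = 17 + 756 = 773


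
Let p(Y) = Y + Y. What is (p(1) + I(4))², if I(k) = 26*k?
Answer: 11236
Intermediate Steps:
p(Y) = 2*Y
(p(1) + I(4))² = (2*1 + 26*4)² = (2 + 104)² = 106² = 11236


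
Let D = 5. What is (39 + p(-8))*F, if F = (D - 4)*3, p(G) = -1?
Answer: 114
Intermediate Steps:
F = 3 (F = (5 - 4)*3 = 1*3 = 3)
(39 + p(-8))*F = (39 - 1)*3 = 38*3 = 114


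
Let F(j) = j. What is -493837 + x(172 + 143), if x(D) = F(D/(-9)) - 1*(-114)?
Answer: -493758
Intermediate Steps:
x(D) = 114 - D/9 (x(D) = D/(-9) - 1*(-114) = D*(-1/9) + 114 = -D/9 + 114 = 114 - D/9)
-493837 + x(172 + 143) = -493837 + (114 - (172 + 143)/9) = -493837 + (114 - 1/9*315) = -493837 + (114 - 35) = -493837 + 79 = -493758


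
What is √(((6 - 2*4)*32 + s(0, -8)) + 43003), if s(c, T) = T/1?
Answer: √42931 ≈ 207.20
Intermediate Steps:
s(c, T) = T (s(c, T) = T*1 = T)
√(((6 - 2*4)*32 + s(0, -8)) + 43003) = √(((6 - 2*4)*32 - 8) + 43003) = √(((6 - 8)*32 - 8) + 43003) = √((-2*32 - 8) + 43003) = √((-64 - 8) + 43003) = √(-72 + 43003) = √42931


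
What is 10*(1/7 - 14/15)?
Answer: -166/21 ≈ -7.9048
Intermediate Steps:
10*(1/7 - 14/15) = 10*(⅐ - 14*1/15) = 10*(⅐ - 14/15) = 10*(-83/105) = -166/21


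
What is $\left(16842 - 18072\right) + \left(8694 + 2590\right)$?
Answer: $10054$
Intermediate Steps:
$\left(16842 - 18072\right) + \left(8694 + 2590\right) = -1230 + 11284 = 10054$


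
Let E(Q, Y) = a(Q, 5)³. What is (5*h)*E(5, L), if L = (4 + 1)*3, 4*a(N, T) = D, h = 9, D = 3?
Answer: 1215/64 ≈ 18.984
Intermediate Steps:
a(N, T) = ¾ (a(N, T) = (¼)*3 = ¾)
L = 15 (L = 5*3 = 15)
E(Q, Y) = 27/64 (E(Q, Y) = (¾)³ = 27/64)
(5*h)*E(5, L) = (5*9)*(27/64) = 45*(27/64) = 1215/64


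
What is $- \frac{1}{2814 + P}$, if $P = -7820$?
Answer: $\frac{1}{5006} \approx 0.00019976$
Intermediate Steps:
$- \frac{1}{2814 + P} = - \frac{1}{2814 - 7820} = - \frac{1}{-5006} = \left(-1\right) \left(- \frac{1}{5006}\right) = \frac{1}{5006}$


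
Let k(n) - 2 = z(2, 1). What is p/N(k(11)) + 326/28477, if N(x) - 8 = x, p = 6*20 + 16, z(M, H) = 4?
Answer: 1938718/199339 ≈ 9.7257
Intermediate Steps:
k(n) = 6 (k(n) = 2 + 4 = 6)
p = 136 (p = 120 + 16 = 136)
N(x) = 8 + x
p/N(k(11)) + 326/28477 = 136/(8 + 6) + 326/28477 = 136/14 + 326*(1/28477) = 136*(1/14) + 326/28477 = 68/7 + 326/28477 = 1938718/199339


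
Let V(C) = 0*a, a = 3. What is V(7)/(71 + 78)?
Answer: 0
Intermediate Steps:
V(C) = 0 (V(C) = 0*3 = 0)
V(7)/(71 + 78) = 0/(71 + 78) = 0/149 = (1/149)*0 = 0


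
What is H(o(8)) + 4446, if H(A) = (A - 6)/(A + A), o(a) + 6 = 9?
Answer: 8891/2 ≈ 4445.5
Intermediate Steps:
o(a) = 3 (o(a) = -6 + 9 = 3)
H(A) = (-6 + A)/(2*A) (H(A) = (-6 + A)/((2*A)) = (-6 + A)*(1/(2*A)) = (-6 + A)/(2*A))
H(o(8)) + 4446 = (½)*(-6 + 3)/3 + 4446 = (½)*(⅓)*(-3) + 4446 = -½ + 4446 = 8891/2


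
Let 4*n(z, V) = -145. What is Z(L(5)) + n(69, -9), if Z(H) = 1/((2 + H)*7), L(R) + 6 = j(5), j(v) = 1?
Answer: -3049/84 ≈ -36.298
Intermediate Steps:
L(R) = -5 (L(R) = -6 + 1 = -5)
n(z, V) = -145/4 (n(z, V) = (¼)*(-145) = -145/4)
Z(H) = 1/(14 + 7*H)
Z(L(5)) + n(69, -9) = 1/(7*(2 - 5)) - 145/4 = (⅐)/(-3) - 145/4 = (⅐)*(-⅓) - 145/4 = -1/21 - 145/4 = -3049/84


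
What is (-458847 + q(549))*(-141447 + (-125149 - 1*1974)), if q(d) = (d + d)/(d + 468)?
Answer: 13925244117730/113 ≈ 1.2323e+11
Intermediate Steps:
q(d) = 2*d/(468 + d) (q(d) = (2*d)/(468 + d) = 2*d/(468 + d))
(-458847 + q(549))*(-141447 + (-125149 - 1*1974)) = (-458847 + 2*549/(468 + 549))*(-141447 + (-125149 - 1*1974)) = (-458847 + 2*549/1017)*(-141447 + (-125149 - 1974)) = (-458847 + 2*549*(1/1017))*(-141447 - 127123) = (-458847 + 122/113)*(-268570) = -51849589/113*(-268570) = 13925244117730/113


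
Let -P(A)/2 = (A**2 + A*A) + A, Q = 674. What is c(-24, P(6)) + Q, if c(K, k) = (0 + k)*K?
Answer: 4418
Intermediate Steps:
P(A) = -4*A**2 - 2*A (P(A) = -2*((A**2 + A*A) + A) = -2*((A**2 + A**2) + A) = -2*(2*A**2 + A) = -2*(A + 2*A**2) = -4*A**2 - 2*A)
c(K, k) = K*k (c(K, k) = k*K = K*k)
c(-24, P(6)) + Q = -(-48)*6*(1 + 2*6) + 674 = -(-48)*6*(1 + 12) + 674 = -(-48)*6*13 + 674 = -24*(-156) + 674 = 3744 + 674 = 4418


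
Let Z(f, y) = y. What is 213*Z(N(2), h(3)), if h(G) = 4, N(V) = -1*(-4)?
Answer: 852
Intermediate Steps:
N(V) = 4
213*Z(N(2), h(3)) = 213*4 = 852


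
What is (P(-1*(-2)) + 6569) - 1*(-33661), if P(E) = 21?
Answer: 40251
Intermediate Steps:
(P(-1*(-2)) + 6569) - 1*(-33661) = (21 + 6569) - 1*(-33661) = 6590 + 33661 = 40251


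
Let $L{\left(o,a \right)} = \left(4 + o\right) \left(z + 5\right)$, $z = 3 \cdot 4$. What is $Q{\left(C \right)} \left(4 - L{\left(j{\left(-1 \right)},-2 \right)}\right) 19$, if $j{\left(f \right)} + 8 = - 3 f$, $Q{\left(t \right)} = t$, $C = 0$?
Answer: $0$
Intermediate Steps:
$z = 12$
$j{\left(f \right)} = -8 - 3 f$
$L{\left(o,a \right)} = 68 + 17 o$ ($L{\left(o,a \right)} = \left(4 + o\right) \left(12 + 5\right) = \left(4 + o\right) 17 = 68 + 17 o$)
$Q{\left(C \right)} \left(4 - L{\left(j{\left(-1 \right)},-2 \right)}\right) 19 = 0 \left(4 - \left(68 + 17 \left(-8 - -3\right)\right)\right) 19 = 0 \left(4 - \left(68 + 17 \left(-8 + 3\right)\right)\right) 19 = 0 \left(4 - \left(68 + 17 \left(-5\right)\right)\right) 19 = 0 \left(4 - \left(68 - 85\right)\right) 19 = 0 \left(4 - -17\right) 19 = 0 \left(4 + 17\right) 19 = 0 \cdot 21 \cdot 19 = 0 \cdot 19 = 0$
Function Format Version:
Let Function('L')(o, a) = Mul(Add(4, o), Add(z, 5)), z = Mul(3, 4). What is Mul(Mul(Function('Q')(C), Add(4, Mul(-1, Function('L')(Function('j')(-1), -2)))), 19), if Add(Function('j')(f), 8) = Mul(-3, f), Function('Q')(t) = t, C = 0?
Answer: 0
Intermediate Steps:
z = 12
Function('j')(f) = Add(-8, Mul(-3, f))
Function('L')(o, a) = Add(68, Mul(17, o)) (Function('L')(o, a) = Mul(Add(4, o), Add(12, 5)) = Mul(Add(4, o), 17) = Add(68, Mul(17, o)))
Mul(Mul(Function('Q')(C), Add(4, Mul(-1, Function('L')(Function('j')(-1), -2)))), 19) = Mul(Mul(0, Add(4, Mul(-1, Add(68, Mul(17, Add(-8, Mul(-3, -1))))))), 19) = Mul(Mul(0, Add(4, Mul(-1, Add(68, Mul(17, Add(-8, 3)))))), 19) = Mul(Mul(0, Add(4, Mul(-1, Add(68, Mul(17, -5))))), 19) = Mul(Mul(0, Add(4, Mul(-1, Add(68, -85)))), 19) = Mul(Mul(0, Add(4, Mul(-1, -17))), 19) = Mul(Mul(0, Add(4, 17)), 19) = Mul(Mul(0, 21), 19) = Mul(0, 19) = 0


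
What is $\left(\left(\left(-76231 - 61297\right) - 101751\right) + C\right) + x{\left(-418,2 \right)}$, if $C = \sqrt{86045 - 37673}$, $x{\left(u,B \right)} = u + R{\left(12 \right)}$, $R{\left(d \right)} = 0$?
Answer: $-239697 + 2 \sqrt{12093} \approx -2.3948 \cdot 10^{5}$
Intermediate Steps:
$x{\left(u,B \right)} = u$ ($x{\left(u,B \right)} = u + 0 = u$)
$C = 2 \sqrt{12093}$ ($C = \sqrt{48372} = 2 \sqrt{12093} \approx 219.94$)
$\left(\left(\left(-76231 - 61297\right) - 101751\right) + C\right) + x{\left(-418,2 \right)} = \left(\left(\left(-76231 - 61297\right) - 101751\right) + 2 \sqrt{12093}\right) - 418 = \left(\left(-137528 - 101751\right) + 2 \sqrt{12093}\right) - 418 = \left(-239279 + 2 \sqrt{12093}\right) - 418 = -239697 + 2 \sqrt{12093}$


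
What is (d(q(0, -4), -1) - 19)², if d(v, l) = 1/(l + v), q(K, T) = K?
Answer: 400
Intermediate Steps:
(d(q(0, -4), -1) - 19)² = (1/(-1 + 0) - 19)² = (1/(-1) - 19)² = (-1 - 19)² = (-20)² = 400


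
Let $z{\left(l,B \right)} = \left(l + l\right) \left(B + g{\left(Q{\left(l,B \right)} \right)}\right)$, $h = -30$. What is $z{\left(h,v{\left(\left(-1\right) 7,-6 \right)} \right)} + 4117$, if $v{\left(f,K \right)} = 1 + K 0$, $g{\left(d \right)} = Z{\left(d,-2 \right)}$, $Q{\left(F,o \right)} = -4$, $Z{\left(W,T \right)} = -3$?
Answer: $4237$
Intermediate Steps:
$g{\left(d \right)} = -3$
$v{\left(f,K \right)} = 1$ ($v{\left(f,K \right)} = 1 + 0 = 1$)
$z{\left(l,B \right)} = 2 l \left(-3 + B\right)$ ($z{\left(l,B \right)} = \left(l + l\right) \left(B - 3\right) = 2 l \left(-3 + B\right)$)
$z{\left(h,v{\left(\left(-1\right) 7,-6 \right)} \right)} + 4117 = 2 \left(-30\right) \left(-3 + 1\right) + 4117 = 2 \left(-30\right) \left(-2\right) + 4117 = 120 + 4117 = 4237$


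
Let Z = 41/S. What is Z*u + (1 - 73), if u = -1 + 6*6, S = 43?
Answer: -1661/43 ≈ -38.628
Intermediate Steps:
u = 35 (u = -1 + 36 = 35)
Z = 41/43 ≈ 0.95349
Z*u + (1 - 73) = (41/43)*35 + (1 - 73) = 1435/43 - 72 = -1661/43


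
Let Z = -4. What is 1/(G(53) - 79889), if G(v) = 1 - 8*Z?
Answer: -1/79856 ≈ -1.2523e-5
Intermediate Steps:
G(v) = 33 (G(v) = 1 - 8*(-4) = 1 + 32 = 33)
1/(G(53) - 79889) = 1/(33 - 79889) = 1/(-79856) = -1/79856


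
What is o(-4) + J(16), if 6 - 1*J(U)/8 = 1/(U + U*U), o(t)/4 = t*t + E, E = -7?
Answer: 2855/34 ≈ 83.971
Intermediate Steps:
o(t) = -28 + 4*t**2 (o(t) = 4*(t*t - 7) = 4*(t**2 - 7) = 4*(-7 + t**2) = -28 + 4*t**2)
J(U) = 48 - 8/(U + U**2) (J(U) = 48 - 8/(U + U*U) = 48 - 8/(U + U**2))
o(-4) + J(16) = (-28 + 4*(-4)**2) + 8*(-1 + 6*16 + 6*16**2)/(16*(1 + 16)) = (-28 + 4*16) + 8*(1/16)*(-1 + 96 + 6*256)/17 = (-28 + 64) + 8*(1/16)*(1/17)*(-1 + 96 + 1536) = 36 + 8*(1/16)*(1/17)*1631 = 36 + 1631/34 = 2855/34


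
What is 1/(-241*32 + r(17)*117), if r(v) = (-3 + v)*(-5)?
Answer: -1/15902 ≈ -6.2885e-5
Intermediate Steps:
r(v) = 15 - 5*v
1/(-241*32 + r(17)*117) = 1/(-241*32 + (15 - 5*17)*117) = 1/(-7712 + (15 - 85)*117) = 1/(-7712 - 70*117) = 1/(-7712 - 8190) = 1/(-15902) = -1/15902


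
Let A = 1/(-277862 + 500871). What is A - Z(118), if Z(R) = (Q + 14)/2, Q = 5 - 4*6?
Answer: 1115047/446018 ≈ 2.5000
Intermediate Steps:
Q = -19 (Q = 5 - 24 = -19)
Z(R) = -5/2 (Z(R) = (-19 + 14)/2 = (½)*(-5) = -5/2)
A = 1/223009 ≈ 4.4841e-6
A - Z(118) = 1/223009 - 1*(-5/2) = 1/223009 + 5/2 = 1115047/446018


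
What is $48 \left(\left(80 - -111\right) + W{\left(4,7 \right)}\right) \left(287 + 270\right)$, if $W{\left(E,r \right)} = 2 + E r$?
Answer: $5908656$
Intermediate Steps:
$48 \left(\left(80 - -111\right) + W{\left(4,7 \right)}\right) \left(287 + 270\right) = 48 \left(\left(80 - -111\right) + \left(2 + 4 \cdot 7\right)\right) \left(287 + 270\right) = 48 \left(\left(80 + 111\right) + \left(2 + 28\right)\right) 557 = 48 \left(191 + 30\right) 557 = 48 \cdot 221 \cdot 557 = 48 \cdot 123097 = 5908656$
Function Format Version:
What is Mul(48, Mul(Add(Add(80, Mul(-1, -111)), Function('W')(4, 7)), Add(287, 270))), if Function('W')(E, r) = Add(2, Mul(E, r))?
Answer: 5908656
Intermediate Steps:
Mul(48, Mul(Add(Add(80, Mul(-1, -111)), Function('W')(4, 7)), Add(287, 270))) = Mul(48, Mul(Add(Add(80, Mul(-1, -111)), Add(2, Mul(4, 7))), Add(287, 270))) = Mul(48, Mul(Add(Add(80, 111), Add(2, 28)), 557)) = Mul(48, Mul(Add(191, 30), 557)) = Mul(48, Mul(221, 557)) = Mul(48, 123097) = 5908656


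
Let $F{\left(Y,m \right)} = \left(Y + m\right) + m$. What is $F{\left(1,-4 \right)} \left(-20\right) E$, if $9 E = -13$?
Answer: $- \frac{1820}{9} \approx -202.22$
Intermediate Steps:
$E = - \frac{13}{9}$ ($E = \frac{1}{9} \left(-13\right) = - \frac{13}{9} \approx -1.4444$)
$F{\left(Y,m \right)} = Y + 2 m$
$F{\left(1,-4 \right)} \left(-20\right) E = \left(1 + 2 \left(-4\right)\right) \left(-20\right) \left(- \frac{13}{9}\right) = \left(1 - 8\right) \left(-20\right) \left(- \frac{13}{9}\right) = \left(-7\right) \left(-20\right) \left(- \frac{13}{9}\right) = 140 \left(- \frac{13}{9}\right) = - \frac{1820}{9}$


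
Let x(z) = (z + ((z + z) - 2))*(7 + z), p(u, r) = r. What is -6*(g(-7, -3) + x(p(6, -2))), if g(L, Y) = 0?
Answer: 240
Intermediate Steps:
x(z) = (-2 + 3*z)*(7 + z) (x(z) = (z + (2*z - 2))*(7 + z) = (z + (-2 + 2*z))*(7 + z) = (-2 + 3*z)*(7 + z))
-6*(g(-7, -3) + x(p(6, -2))) = -6*(0 + (-14 + 3*(-2)**2 + 19*(-2))) = -6*(0 + (-14 + 3*4 - 38)) = -6*(0 + (-14 + 12 - 38)) = -6*(0 - 40) = -6*(-40) = 240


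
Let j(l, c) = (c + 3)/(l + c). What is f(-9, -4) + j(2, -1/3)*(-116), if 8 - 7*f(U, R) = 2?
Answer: -6466/35 ≈ -184.74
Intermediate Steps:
f(U, R) = 6/7 (f(U, R) = 8/7 - ⅐*2 = 8/7 - 2/7 = 6/7)
j(l, c) = (3 + c)/(c + l)
f(-9, -4) + j(2, -1/3)*(-116) = 6/7 + ((3 - 1/3)/(-1/3 + 2))*(-116) = 6/7 + ((3 - 1*⅓)/(-1*⅓ + 2))*(-116) = 6/7 + ((3 - ⅓)/(-⅓ + 2))*(-116) = 6/7 + ((8/3)/(5/3))*(-116) = 6/7 + ((⅗)*(8/3))*(-116) = 6/7 + (8/5)*(-116) = 6/7 - 928/5 = -6466/35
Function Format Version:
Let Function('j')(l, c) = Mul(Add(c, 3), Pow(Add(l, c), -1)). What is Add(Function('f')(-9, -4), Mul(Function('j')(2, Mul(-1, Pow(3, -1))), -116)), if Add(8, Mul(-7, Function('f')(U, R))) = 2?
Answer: Rational(-6466, 35) ≈ -184.74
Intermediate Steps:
Function('f')(U, R) = Rational(6, 7) (Function('f')(U, R) = Add(Rational(8, 7), Mul(Rational(-1, 7), 2)) = Add(Rational(8, 7), Rational(-2, 7)) = Rational(6, 7))
Function('j')(l, c) = Mul(Pow(Add(c, l), -1), Add(3, c)) (Function('j')(l, c) = Mul(Add(3, c), Pow(Add(c, l), -1)) = Mul(Pow(Add(c, l), -1), Add(3, c)))
Add(Function('f')(-9, -4), Mul(Function('j')(2, Mul(-1, Pow(3, -1))), -116)) = Add(Rational(6, 7), Mul(Mul(Pow(Add(Mul(-1, Pow(3, -1)), 2), -1), Add(3, Mul(-1, Pow(3, -1)))), -116)) = Add(Rational(6, 7), Mul(Mul(Pow(Add(Mul(-1, Rational(1, 3)), 2), -1), Add(3, Mul(-1, Rational(1, 3)))), -116)) = Add(Rational(6, 7), Mul(Mul(Pow(Add(Rational(-1, 3), 2), -1), Add(3, Rational(-1, 3))), -116)) = Add(Rational(6, 7), Mul(Mul(Pow(Rational(5, 3), -1), Rational(8, 3)), -116)) = Add(Rational(6, 7), Mul(Mul(Rational(3, 5), Rational(8, 3)), -116)) = Add(Rational(6, 7), Mul(Rational(8, 5), -116)) = Add(Rational(6, 7), Rational(-928, 5)) = Rational(-6466, 35)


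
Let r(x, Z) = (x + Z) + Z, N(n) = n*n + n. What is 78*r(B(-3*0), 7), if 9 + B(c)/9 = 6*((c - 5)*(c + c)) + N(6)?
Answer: 24258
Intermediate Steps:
N(n) = n + n**2 (N(n) = n**2 + n = n + n**2)
B(c) = 297 + 108*c*(-5 + c) (B(c) = -81 + 9*(6*((c - 5)*(c + c)) + 6*(1 + 6)) = -81 + 9*(6*((-5 + c)*(2*c)) + 6*7) = -81 + 9*(6*(2*c*(-5 + c)) + 42) = -81 + 9*(12*c*(-5 + c) + 42) = -81 + 9*(42 + 12*c*(-5 + c)) = -81 + (378 + 108*c*(-5 + c)) = 297 + 108*c*(-5 + c))
r(x, Z) = x + 2*Z (r(x, Z) = (Z + x) + Z = x + 2*Z)
78*r(B(-3*0), 7) = 78*((297 - (-1620)*0 + 108*(-3*0)**2) + 2*7) = 78*((297 - 540*0 + 108*0**2) + 14) = 78*((297 + 0 + 108*0) + 14) = 78*((297 + 0 + 0) + 14) = 78*(297 + 14) = 78*311 = 24258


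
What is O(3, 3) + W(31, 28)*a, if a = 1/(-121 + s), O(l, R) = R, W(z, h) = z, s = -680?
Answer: 2372/801 ≈ 2.9613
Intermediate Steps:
a = -1/801 (a = 1/(-121 - 680) = 1/(-801) = -1/801 ≈ -0.0012484)
O(3, 3) + W(31, 28)*a = 3 + 31*(-1/801) = 3 - 31/801 = 2372/801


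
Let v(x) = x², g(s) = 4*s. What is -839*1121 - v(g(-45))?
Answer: -972919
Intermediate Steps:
-839*1121 - v(g(-45)) = -839*1121 - (4*(-45))² = -940519 - 1*(-180)² = -940519 - 1*32400 = -940519 - 32400 = -972919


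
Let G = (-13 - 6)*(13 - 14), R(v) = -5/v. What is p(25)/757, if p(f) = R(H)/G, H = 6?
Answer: -5/86298 ≈ -5.7939e-5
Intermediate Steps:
G = 19 (G = -19*(-1) = 19)
p(f) = -5/114 (p(f) = -5/6/19 = -5*1/6*(1/19) = -5/6*1/19 = -5/114)
p(25)/757 = -5/114/757 = -5/114*1/757 = -5/86298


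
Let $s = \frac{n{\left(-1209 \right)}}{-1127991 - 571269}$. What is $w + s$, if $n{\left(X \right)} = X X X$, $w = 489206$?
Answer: $\frac{277685119963}{566420} \approx 4.9025 \cdot 10^{5}$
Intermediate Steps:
$n{\left(X \right)} = X^{3}$ ($n{\left(X \right)} = X^{2} X = X^{3}$)
$s = \frac{589057443}{566420}$ ($s = \frac{\left(-1209\right)^{3}}{-1127991 - 571269} = - \frac{1767172329}{-1127991 - 571269} = - \frac{1767172329}{-1699260} = \left(-1767172329\right) \left(- \frac{1}{1699260}\right) = \frac{589057443}{566420} \approx 1040.0$)
$w + s = 489206 + \frac{589057443}{566420} = \frac{277685119963}{566420}$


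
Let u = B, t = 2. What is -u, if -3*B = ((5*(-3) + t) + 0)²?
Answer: 169/3 ≈ 56.333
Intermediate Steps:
B = -169/3 (B = -((5*(-3) + 2) + 0)²/3 = -((-15 + 2) + 0)²/3 = -(-13 + 0)²/3 = -⅓*(-13)² = -⅓*169 = -169/3 ≈ -56.333)
u = -169/3 ≈ -56.333
-u = -1*(-169/3) = 169/3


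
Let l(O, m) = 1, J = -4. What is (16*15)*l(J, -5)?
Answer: 240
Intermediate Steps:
(16*15)*l(J, -5) = (16*15)*1 = 240*1 = 240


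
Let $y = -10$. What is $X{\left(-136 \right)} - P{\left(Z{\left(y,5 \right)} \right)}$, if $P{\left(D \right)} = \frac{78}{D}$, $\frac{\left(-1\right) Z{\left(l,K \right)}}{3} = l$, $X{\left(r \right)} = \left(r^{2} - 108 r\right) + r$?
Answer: $\frac{165227}{5} \approx 33045.0$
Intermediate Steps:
$X{\left(r \right)} = r^{2} - 107 r$
$Z{\left(l,K \right)} = - 3 l$
$X{\left(-136 \right)} - P{\left(Z{\left(y,5 \right)} \right)} = - 136 \left(-107 - 136\right) - \frac{78}{\left(-3\right) \left(-10\right)} = \left(-136\right) \left(-243\right) - \frac{78}{30} = 33048 - 78 \cdot \frac{1}{30} = 33048 - \frac{13}{5} = \frac{165227}{5}$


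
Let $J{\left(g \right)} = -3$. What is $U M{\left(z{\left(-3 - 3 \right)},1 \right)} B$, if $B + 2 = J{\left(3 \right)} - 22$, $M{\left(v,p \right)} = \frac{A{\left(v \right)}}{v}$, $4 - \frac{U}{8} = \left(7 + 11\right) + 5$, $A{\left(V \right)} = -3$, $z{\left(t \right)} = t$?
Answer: $2052$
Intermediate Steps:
$U = -152$ ($U = 32 - 8 \left(\left(7 + 11\right) + 5\right) = 32 - 8 \left(18 + 5\right) = 32 - 184 = -152$)
$M{\left(v,p \right)} = - \frac{3}{v}$
$B = -27$ ($B = -2 - 25 = -27$)
$U M{\left(z{\left(-3 - 3 \right)},1 \right)} B = - 152 \left(- \frac{3}{-3 - 3}\right) \left(-27\right) = - 152 \left(- \frac{3}{-6}\right) \left(-27\right) = - 152 \left(\left(-3\right) \left(- \frac{1}{6}\right)\right) \left(-27\right) = \left(-152\right) \frac{1}{2} \left(-27\right) = \left(-76\right) \left(-27\right) = 2052$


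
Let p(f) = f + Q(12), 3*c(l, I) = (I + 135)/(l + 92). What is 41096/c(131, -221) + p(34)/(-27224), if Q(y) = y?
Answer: -187118883533/585316 ≈ -3.1969e+5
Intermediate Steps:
c(l, I) = (135 + I)/(3*(92 + l)) (c(l, I) = ((I + 135)/(l + 92))/3 = ((135 + I)/(92 + l))/3 = (135 + I)/(3*(92 + l)))
p(f) = 12 + f (p(f) = f + 12 = 12 + f)
41096/c(131, -221) + p(34)/(-27224) = 41096/(((135 - 221)/(3*(92 + 131)))) + (12 + 34)/(-27224) = 41096/(((⅓)*(-86)/223)) + 46*(-1/27224) = 41096/(((⅓)*(1/223)*(-86))) - 23/13612 = 41096/(-86/669) - 23/13612 = 41096*(-669/86) - 23/13612 = -13746612/43 - 23/13612 = -187118883533/585316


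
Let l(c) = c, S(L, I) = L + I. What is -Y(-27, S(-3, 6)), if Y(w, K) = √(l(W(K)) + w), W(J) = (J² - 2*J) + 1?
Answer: -I*√23 ≈ -4.7958*I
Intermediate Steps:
S(L, I) = I + L
W(J) = 1 + J² - 2*J
Y(w, K) = √(1 + w + K² - 2*K) (Y(w, K) = √((1 + K² - 2*K) + w) = √(1 + w + K² - 2*K))
-Y(-27, S(-3, 6)) = -√(1 - 27 + (6 - 3)² - 2*(6 - 3)) = -√(1 - 27 + 3² - 2*3) = -√(1 - 27 + 9 - 6) = -√(-23) = -I*√23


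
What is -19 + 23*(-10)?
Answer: -249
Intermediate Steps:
-19 + 23*(-10) = -19 - 230 = -249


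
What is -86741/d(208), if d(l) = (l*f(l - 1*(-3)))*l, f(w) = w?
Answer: -86741/9128704 ≈ -0.0095020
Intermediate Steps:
d(l) = l²*(3 + l) (d(l) = (l*(l - 1*(-3)))*l = (l*(l + 3))*l = (l*(3 + l))*l = l²*(3 + l))
-86741/d(208) = -86741*1/(43264*(3 + 208)) = -86741/(43264*211) = -86741/9128704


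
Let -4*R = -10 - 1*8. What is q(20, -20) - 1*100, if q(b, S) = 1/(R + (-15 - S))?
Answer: -1898/19 ≈ -99.895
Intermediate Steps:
R = 9/2 (R = -(-10 - 1*8)/4 = -(-10 - 8)/4 = -¼*(-18) = 9/2 ≈ 4.5000)
q(b, S) = 1/(-21/2 - S) (q(b, S) = 1/(9/2 + (-15 - S)) = 1/(-21/2 - S))
q(20, -20) - 1*100 = -2/(21 + 2*(-20)) - 1*100 = -2/(21 - 40) - 100 = -2/(-19) - 100 = -2*(-1/19) - 100 = 2/19 - 100 = -1898/19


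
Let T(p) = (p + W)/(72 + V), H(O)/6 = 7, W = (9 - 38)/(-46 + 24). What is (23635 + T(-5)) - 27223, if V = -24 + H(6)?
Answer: -789369/220 ≈ -3588.0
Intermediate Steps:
W = 29/22 (W = -29/(-22) = -29*(-1/22) = 29/22 ≈ 1.3182)
H(O) = 42 (H(O) = 6*7 = 42)
V = 18 (V = -24 + 42 = 18)
T(p) = 29/1980 + p/90 (T(p) = (p + 29/22)/(72 + 18) = (29/22 + p)/90 = (29/22 + p)*(1/90) = 29/1980 + p/90)
(23635 + T(-5)) - 27223 = (23635 + (29/1980 + (1/90)*(-5))) - 27223 = (23635 + (29/1980 - 1/18)) - 27223 = (23635 - 9/220) - 27223 = 5199691/220 - 27223 = -789369/220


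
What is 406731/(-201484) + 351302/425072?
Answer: -12763528433/10705650856 ≈ -1.1922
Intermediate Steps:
406731/(-201484) + 351302/425072 = 406731*(-1/201484) + 351302*(1/425072) = -406731/201484 + 175651/212536 = -12763528433/10705650856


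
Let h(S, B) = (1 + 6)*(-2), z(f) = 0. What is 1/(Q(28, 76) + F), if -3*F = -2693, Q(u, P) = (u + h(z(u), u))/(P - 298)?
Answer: 111/99634 ≈ 0.0011141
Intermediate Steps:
h(S, B) = -14 (h(S, B) = 7*(-2) = -14)
Q(u, P) = (-14 + u)/(-298 + P) (Q(u, P) = (u - 14)/(P - 298) = (-14 + u)/(-298 + P))
F = 2693/3 (F = -⅓*(-2693) = 2693/3 ≈ 897.67)
1/(Q(28, 76) + F) = 1/((-14 + 28)/(-298 + 76) + 2693/3) = 1/(14/(-222) + 2693/3) = 1/(-1/222*14 + 2693/3) = 1/(-7/111 + 2693/3) = 1/(99634/111) = 111/99634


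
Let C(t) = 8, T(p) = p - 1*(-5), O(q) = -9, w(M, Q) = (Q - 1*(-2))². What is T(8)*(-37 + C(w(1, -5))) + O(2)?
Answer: -386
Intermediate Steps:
w(M, Q) = (2 + Q)² (w(M, Q) = (Q + 2)² = (2 + Q)²)
T(p) = 5 + p (T(p) = p + 5 = 5 + p)
T(8)*(-37 + C(w(1, -5))) + O(2) = (5 + 8)*(-37 + 8) - 9 = 13*(-29) - 9 = -377 - 9 = -386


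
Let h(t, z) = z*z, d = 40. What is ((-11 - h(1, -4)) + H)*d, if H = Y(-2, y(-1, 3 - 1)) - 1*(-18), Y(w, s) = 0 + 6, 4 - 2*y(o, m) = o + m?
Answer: -120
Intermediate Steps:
y(o, m) = 2 - m/2 - o/2 (y(o, m) = 2 - (o + m)/2 = 2 - (m + o)/2 = 2 + (-m/2 - o/2) = 2 - m/2 - o/2)
h(t, z) = z²
Y(w, s) = 6
H = 24 (H = 6 - 1*(-18) = 6 + 18 = 24)
((-11 - h(1, -4)) + H)*d = ((-11 - 1*(-4)²) + 24)*40 = ((-11 - 1*16) + 24)*40 = ((-11 - 16) + 24)*40 = (-27 + 24)*40 = -3*40 = -120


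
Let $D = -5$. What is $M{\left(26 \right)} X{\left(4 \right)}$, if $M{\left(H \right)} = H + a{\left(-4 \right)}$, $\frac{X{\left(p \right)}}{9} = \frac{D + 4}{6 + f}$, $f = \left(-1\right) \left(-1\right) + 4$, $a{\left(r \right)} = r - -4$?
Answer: $- \frac{234}{11} \approx -21.273$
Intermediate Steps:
$a{\left(r \right)} = 4 + r$ ($a{\left(r \right)} = r + 4 = 4 + r$)
$f = 5$ ($f = 1 + 4 = 5$)
$X{\left(p \right)} = - \frac{9}{11}$ ($X{\left(p \right)} = 9 \frac{-5 + 4}{6 + 5} = 9 \left(- \frac{1}{11}\right) = - \frac{9}{11}$)
$M{\left(H \right)} = H$ ($M{\left(H \right)} = H + \left(4 - 4\right) = H + 0 = H$)
$M{\left(26 \right)} X{\left(4 \right)} = 26 \left(- \frac{9}{11}\right) = - \frac{234}{11}$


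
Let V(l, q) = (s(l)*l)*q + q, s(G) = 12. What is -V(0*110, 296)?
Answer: -296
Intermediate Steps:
V(l, q) = q + 12*l*q (V(l, q) = (12*l)*q + q = 12*l*q + q = q + 12*l*q)
-V(0*110, 296) = -296*(1 + 12*(0*110)) = -296*(1 + 12*0) = -296*(1 + 0) = -296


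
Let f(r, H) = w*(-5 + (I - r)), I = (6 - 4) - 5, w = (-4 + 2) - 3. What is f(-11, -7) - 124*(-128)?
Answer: 15857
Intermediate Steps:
w = -5 (w = -2 - 3 = -5)
I = -3 (I = 2 - 5 = -3)
f(r, H) = 40 + 5*r (f(r, H) = -5*(-5 + (-3 - r)) = -5*(-8 - r) = 40 + 5*r)
f(-11, -7) - 124*(-128) = (40 + 5*(-11)) - 124*(-128) = (40 - 55) + 15872 = -15 + 15872 = 15857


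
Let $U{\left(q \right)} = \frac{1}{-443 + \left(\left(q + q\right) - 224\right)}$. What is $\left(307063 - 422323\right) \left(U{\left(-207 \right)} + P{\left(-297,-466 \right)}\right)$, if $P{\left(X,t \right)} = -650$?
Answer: $\frac{80987554260}{1081} \approx 7.4919 \cdot 10^{7}$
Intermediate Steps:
$U{\left(q \right)} = \frac{1}{-667 + 2 q}$ ($U{\left(q \right)} = \frac{1}{-443 + \left(2 q - 224\right)} = \frac{1}{-443 + \left(-224 + 2 q\right)} = \frac{1}{-667 + 2 q}$)
$\left(307063 - 422323\right) \left(U{\left(-207 \right)} + P{\left(-297,-466 \right)}\right) = \left(307063 - 422323\right) \left(\frac{1}{-667 + 2 \left(-207\right)} - 650\right) = - 115260 \left(\frac{1}{-667 - 414} - 650\right) = - 115260 \left(\frac{1}{-1081} - 650\right) = - 115260 \left(- \frac{1}{1081} - 650\right) = \left(-115260\right) \left(- \frac{702651}{1081}\right) = \frac{80987554260}{1081}$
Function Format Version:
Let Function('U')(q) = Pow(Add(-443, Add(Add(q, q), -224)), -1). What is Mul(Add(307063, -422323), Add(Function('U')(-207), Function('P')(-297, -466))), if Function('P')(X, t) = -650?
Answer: Rational(80987554260, 1081) ≈ 7.4919e+7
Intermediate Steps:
Function('U')(q) = Pow(Add(-667, Mul(2, q)), -1) (Function('U')(q) = Pow(Add(-443, Add(Mul(2, q), -224)), -1) = Pow(Add(-443, Add(-224, Mul(2, q))), -1) = Pow(Add(-667, Mul(2, q)), -1))
Mul(Add(307063, -422323), Add(Function('U')(-207), Function('P')(-297, -466))) = Mul(Add(307063, -422323), Add(Pow(Add(-667, Mul(2, -207)), -1), -650)) = Mul(-115260, Add(Pow(Add(-667, -414), -1), -650)) = Mul(-115260, Add(Pow(-1081, -1), -650)) = Mul(-115260, Add(Rational(-1, 1081), -650)) = Mul(-115260, Rational(-702651, 1081)) = Rational(80987554260, 1081)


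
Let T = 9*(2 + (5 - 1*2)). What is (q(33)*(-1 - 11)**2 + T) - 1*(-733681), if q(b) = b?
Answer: 738478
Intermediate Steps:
T = 45 (T = 9*(2 + (5 - 2)) = 9*(2 + 3) = 9*5 = 45)
(q(33)*(-1 - 11)**2 + T) - 1*(-733681) = (33*(-1 - 11)**2 + 45) - 1*(-733681) = (33*(-12)**2 + 45) + 733681 = (33*144 + 45) + 733681 = (4752 + 45) + 733681 = 4797 + 733681 = 738478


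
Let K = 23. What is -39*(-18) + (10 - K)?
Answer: 689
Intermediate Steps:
-39*(-18) + (10 - K) = -39*(-18) + (10 - 1*23) = 702 + (10 - 23) = 702 - 13 = 689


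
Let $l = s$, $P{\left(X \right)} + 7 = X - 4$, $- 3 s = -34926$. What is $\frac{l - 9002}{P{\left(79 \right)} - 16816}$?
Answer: $- \frac{660}{4187} \approx -0.15763$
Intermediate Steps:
$s = 11642$ ($s = \left(- \frac{1}{3}\right) \left(-34926\right) = 11642$)
$P{\left(X \right)} = -11 + X$ ($P{\left(X \right)} = -7 + \left(X - 4\right) = -7 + \left(-4 + X\right) = -11 + X$)
$l = 11642$
$\frac{l - 9002}{P{\left(79 \right)} - 16816} = \frac{11642 - 9002}{\left(-11 + 79\right) - 16816} = \frac{2640}{68 - 16816} = \frac{2640}{-16748} = 2640 \left(- \frac{1}{16748}\right) = - \frac{660}{4187}$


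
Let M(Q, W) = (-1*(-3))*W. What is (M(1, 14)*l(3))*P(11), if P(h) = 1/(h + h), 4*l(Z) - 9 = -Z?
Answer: 63/22 ≈ 2.8636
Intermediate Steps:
M(Q, W) = 3*W
l(Z) = 9/4 - Z/4 (l(Z) = 9/4 + (-Z)/4 = 9/4 - Z/4)
P(h) = 1/(2*h)
(M(1, 14)*l(3))*P(11) = ((3*14)*(9/4 - ¼*3))*((½)/11) = (42*(9/4 - ¾))*((½)*(1/11)) = (42*(3/2))*(1/22) = 63*(1/22) = 63/22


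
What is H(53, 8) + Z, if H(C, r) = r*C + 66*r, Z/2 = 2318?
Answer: 5588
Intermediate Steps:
Z = 4636 (Z = 2*2318 = 4636)
H(C, r) = 66*r + C*r (H(C, r) = C*r + 66*r = 66*r + C*r)
H(53, 8) + Z = 8*(66 + 53) + 4636 = 8*119 + 4636 = 952 + 4636 = 5588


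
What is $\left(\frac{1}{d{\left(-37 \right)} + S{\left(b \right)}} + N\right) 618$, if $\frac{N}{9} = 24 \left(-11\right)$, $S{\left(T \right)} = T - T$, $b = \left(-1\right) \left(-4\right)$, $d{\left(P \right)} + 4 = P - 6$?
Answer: $- \frac{69013914}{47} \approx -1.4684 \cdot 10^{6}$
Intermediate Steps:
$d{\left(P \right)} = -10 + P$ ($d{\left(P \right)} = -4 + \left(P - 6\right) = -4 + \left(-6 + P\right) = -10 + P$)
$b = 4$
$S{\left(T \right)} = 0$
$N = -2376$ ($N = 9 \cdot 24 \left(-11\right) = 9 \left(-264\right) = -2376$)
$\left(\frac{1}{d{\left(-37 \right)} + S{\left(b \right)}} + N\right) 618 = \left(\frac{1}{\left(-10 - 37\right) + 0} - 2376\right) 618 = \left(\frac{1}{-47 + 0} - 2376\right) 618 = \left(\frac{1}{-47} - 2376\right) 618 = \left(- \frac{1}{47} - 2376\right) 618 = \left(- \frac{111673}{47}\right) 618 = - \frac{69013914}{47}$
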